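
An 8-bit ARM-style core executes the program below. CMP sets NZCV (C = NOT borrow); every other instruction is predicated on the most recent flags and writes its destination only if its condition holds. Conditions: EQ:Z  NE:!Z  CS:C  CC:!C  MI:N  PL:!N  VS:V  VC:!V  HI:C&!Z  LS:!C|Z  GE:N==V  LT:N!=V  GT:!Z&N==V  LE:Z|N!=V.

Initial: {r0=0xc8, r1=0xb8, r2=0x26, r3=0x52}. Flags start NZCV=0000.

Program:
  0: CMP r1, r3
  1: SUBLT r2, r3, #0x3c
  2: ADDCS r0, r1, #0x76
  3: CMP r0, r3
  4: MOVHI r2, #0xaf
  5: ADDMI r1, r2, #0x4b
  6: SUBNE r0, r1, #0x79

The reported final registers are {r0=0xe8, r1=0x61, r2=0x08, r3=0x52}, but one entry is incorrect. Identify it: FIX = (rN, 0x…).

0: ✓ CMP  NZCV=0011
1: ✓ SUBLT  r2←0x16
2: ✓ ADDCS  r0←0x2e
3: ✓ CMP  NZCV=1000
4: · MOVHI
5: ✓ ADDMI  r1←0x61
6: ✓ SUBNE  r0←0xe8

FIX = (r2, 0x16)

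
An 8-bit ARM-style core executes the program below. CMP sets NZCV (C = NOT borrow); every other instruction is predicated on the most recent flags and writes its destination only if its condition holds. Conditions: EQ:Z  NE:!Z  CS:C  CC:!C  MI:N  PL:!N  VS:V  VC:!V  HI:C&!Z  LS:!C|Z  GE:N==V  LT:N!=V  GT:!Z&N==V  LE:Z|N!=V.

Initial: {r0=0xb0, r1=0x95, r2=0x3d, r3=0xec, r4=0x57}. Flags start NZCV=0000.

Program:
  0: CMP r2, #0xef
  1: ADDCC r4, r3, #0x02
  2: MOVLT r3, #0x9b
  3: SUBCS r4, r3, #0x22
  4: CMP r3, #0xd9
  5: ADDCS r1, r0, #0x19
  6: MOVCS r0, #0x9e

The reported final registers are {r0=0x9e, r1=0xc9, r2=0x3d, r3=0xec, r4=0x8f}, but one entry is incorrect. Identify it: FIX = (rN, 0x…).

FIX = (r4, 0xee)

0: ✓ CMP  NZCV=0000
1: ✓ ADDCC  r4←0xee
2: · MOVLT
3: · SUBCS
4: ✓ CMP  NZCV=0010
5: ✓ ADDCS  r1←0xc9
6: ✓ MOVCS  r0←0x9e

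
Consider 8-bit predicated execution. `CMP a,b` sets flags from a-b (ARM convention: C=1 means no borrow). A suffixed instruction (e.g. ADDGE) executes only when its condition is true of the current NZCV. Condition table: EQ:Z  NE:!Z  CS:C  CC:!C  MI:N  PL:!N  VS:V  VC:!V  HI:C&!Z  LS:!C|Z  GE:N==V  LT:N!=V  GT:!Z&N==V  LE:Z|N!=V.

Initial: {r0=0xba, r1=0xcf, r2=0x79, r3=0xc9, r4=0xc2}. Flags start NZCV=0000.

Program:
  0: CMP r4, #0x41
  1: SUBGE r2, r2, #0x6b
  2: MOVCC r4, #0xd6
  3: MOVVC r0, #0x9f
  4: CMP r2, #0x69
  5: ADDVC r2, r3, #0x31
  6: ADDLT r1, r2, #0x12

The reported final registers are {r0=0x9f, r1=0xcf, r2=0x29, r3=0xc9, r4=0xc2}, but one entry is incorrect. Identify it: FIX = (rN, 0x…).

FIX = (r2, 0xfa)

0: ✓ CMP  NZCV=1010
1: · SUBGE
2: · MOVCC
3: ✓ MOVVC  r0←0x9f
4: ✓ CMP  NZCV=0010
5: ✓ ADDVC  r2←0xfa
6: · ADDLT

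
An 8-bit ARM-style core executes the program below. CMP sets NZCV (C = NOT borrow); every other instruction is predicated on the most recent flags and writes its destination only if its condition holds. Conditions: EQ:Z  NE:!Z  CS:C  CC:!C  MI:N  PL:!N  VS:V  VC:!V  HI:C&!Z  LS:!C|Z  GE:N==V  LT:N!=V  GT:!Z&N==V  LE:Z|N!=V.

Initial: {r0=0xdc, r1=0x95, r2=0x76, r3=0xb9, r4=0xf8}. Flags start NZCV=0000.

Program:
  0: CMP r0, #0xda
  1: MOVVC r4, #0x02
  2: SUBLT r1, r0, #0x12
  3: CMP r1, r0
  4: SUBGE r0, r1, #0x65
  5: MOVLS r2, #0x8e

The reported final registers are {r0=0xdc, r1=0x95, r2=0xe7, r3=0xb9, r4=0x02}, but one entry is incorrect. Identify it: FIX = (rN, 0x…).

[0] flags=0010 → (cmp)
[1] flags=0010 VC?T → r4=0x02
[2] flags=0010 LT?F → skip
[3] flags=1000 → (cmp)
[4] flags=1000 GE?F → skip
[5] flags=1000 LS?T → r2=0x8e

FIX = (r2, 0x8e)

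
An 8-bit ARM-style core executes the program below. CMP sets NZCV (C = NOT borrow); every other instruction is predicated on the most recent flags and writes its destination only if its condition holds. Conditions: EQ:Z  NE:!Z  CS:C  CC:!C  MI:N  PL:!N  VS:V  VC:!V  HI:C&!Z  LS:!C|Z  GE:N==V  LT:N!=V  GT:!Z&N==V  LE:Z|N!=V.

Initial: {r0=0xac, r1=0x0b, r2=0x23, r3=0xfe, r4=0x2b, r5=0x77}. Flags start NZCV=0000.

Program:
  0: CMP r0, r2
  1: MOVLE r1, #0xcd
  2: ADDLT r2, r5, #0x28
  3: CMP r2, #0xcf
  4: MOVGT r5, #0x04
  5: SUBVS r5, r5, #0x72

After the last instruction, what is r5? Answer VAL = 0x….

[0] flags=1010 → (cmp)
[1] flags=1010 LE?T → r1=0xcd
[2] flags=1010 LT?T → r2=0x9f
[3] flags=1000 → (cmp)
[4] flags=1000 GT?F → skip
[5] flags=1000 VS?F → skip

VAL = 0x77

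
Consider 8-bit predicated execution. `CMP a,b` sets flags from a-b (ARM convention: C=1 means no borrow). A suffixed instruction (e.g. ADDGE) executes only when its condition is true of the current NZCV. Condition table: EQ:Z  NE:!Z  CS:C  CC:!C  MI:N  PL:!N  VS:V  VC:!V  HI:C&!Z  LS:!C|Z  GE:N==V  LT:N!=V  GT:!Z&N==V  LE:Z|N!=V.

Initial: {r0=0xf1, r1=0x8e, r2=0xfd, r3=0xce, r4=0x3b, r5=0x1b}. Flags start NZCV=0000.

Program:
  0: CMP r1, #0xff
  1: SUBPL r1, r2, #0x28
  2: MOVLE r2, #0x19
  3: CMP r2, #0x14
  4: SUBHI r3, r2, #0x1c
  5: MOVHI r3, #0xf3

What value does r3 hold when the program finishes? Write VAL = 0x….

VAL = 0xf3

0: ✓ CMP  NZCV=1000
1: · SUBPL
2: ✓ MOVLE  r2←0x19
3: ✓ CMP  NZCV=0010
4: ✓ SUBHI  r3←0xfd
5: ✓ MOVHI  r3←0xf3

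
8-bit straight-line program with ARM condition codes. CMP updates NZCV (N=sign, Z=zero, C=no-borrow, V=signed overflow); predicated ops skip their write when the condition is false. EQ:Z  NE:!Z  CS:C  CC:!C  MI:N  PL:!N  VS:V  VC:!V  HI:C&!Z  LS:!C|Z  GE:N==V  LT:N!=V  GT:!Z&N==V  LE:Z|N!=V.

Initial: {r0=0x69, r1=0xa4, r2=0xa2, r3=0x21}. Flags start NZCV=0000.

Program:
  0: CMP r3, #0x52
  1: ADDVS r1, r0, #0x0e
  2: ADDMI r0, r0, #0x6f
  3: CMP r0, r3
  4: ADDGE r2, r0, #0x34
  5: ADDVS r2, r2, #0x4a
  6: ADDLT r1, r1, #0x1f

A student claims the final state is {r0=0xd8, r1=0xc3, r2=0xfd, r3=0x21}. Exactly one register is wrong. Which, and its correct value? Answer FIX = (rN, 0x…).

0: ✓ CMP  NZCV=1000
1: · ADDVS
2: ✓ ADDMI  r0←0xd8
3: ✓ CMP  NZCV=1010
4: · ADDGE
5: · ADDVS
6: ✓ ADDLT  r1←0xc3

FIX = (r2, 0xa2)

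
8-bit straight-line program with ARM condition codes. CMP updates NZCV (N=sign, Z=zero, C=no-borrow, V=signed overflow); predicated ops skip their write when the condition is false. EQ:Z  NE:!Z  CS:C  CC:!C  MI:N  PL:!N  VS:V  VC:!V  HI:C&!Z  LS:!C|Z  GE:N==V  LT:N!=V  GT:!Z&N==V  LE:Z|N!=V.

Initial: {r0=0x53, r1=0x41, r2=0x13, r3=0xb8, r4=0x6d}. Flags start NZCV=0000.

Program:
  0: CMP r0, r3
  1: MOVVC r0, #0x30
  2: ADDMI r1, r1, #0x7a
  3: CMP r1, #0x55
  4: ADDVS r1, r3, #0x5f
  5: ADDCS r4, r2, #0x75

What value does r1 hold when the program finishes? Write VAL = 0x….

VAL = 0x17

[0] flags=1001 → (cmp)
[1] flags=1001 VC?F → skip
[2] flags=1001 MI?T → r1=0xbb
[3] flags=0011 → (cmp)
[4] flags=0011 VS?T → r1=0x17
[5] flags=0011 CS?T → r4=0x88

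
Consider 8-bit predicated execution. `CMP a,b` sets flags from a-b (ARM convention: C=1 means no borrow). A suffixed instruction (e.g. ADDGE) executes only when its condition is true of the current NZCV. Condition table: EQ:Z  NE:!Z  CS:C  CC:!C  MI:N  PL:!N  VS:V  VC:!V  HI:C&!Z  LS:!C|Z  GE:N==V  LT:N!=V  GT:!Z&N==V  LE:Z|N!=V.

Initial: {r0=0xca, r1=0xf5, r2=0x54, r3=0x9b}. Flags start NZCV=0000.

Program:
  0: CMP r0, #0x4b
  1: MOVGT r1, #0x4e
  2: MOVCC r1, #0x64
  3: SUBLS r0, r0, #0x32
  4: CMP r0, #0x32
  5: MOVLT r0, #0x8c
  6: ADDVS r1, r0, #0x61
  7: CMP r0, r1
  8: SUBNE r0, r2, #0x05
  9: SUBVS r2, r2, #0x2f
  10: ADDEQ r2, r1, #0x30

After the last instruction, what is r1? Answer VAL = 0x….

VAL = 0xf5

0: ✓ CMP  NZCV=0011
1: · MOVGT
2: · MOVCC
3: · SUBLS
4: ✓ CMP  NZCV=1010
5: ✓ MOVLT  r0←0x8c
6: · ADDVS
7: ✓ CMP  NZCV=1000
8: ✓ SUBNE  r0←0x4f
9: · SUBVS
10: · ADDEQ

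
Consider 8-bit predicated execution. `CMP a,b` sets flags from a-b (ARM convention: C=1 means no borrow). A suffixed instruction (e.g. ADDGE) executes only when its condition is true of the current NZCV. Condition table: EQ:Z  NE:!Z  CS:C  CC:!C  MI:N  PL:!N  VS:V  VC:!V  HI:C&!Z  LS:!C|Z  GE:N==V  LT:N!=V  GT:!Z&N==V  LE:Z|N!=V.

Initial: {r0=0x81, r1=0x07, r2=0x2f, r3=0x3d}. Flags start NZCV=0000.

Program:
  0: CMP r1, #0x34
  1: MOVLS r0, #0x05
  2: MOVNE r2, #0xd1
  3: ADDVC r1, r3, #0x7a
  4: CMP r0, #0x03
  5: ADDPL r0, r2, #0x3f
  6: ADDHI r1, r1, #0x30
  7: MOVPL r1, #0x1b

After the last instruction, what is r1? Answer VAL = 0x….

0: ✓ CMP  NZCV=1000
1: ✓ MOVLS  r0←0x05
2: ✓ MOVNE  r2←0xd1
3: ✓ ADDVC  r1←0xb7
4: ✓ CMP  NZCV=0010
5: ✓ ADDPL  r0←0x10
6: ✓ ADDHI  r1←0xe7
7: ✓ MOVPL  r1←0x1b

VAL = 0x1b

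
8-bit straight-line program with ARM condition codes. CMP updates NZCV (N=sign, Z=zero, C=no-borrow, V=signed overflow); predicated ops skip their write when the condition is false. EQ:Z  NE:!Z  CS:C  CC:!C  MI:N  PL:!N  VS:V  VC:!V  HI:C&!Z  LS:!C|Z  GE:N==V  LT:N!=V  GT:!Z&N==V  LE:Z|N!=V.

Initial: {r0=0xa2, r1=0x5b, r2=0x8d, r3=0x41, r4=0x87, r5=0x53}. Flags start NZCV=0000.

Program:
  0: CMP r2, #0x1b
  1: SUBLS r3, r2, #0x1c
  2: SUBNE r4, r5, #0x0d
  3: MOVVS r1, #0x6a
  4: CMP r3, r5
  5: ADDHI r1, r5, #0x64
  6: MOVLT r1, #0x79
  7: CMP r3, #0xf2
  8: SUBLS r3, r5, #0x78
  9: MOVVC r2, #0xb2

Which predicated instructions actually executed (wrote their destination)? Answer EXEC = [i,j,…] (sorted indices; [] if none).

EXEC = [2,3,6,8,9]

0: ✓ CMP  NZCV=0011
1: · SUBLS
2: ✓ SUBNE  r4←0x46
3: ✓ MOVVS  r1←0x6a
4: ✓ CMP  NZCV=1000
5: · ADDHI
6: ✓ MOVLT  r1←0x79
7: ✓ CMP  NZCV=0000
8: ✓ SUBLS  r3←0xdb
9: ✓ MOVVC  r2←0xb2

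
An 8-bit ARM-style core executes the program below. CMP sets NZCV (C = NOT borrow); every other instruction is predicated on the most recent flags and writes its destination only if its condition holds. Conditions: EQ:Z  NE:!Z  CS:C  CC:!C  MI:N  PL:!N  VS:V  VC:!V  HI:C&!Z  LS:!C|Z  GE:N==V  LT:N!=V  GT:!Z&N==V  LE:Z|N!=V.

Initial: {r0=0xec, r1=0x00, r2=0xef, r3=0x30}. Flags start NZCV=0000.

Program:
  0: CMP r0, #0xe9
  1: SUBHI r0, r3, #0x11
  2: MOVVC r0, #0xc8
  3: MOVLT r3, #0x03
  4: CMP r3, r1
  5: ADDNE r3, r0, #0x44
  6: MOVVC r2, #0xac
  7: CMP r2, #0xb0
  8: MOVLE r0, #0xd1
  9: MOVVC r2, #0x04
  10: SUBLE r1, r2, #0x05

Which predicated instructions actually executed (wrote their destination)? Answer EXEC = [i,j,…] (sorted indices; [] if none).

EXEC = [1,2,5,6,8,9,10]

0: ✓ CMP  NZCV=0010
1: ✓ SUBHI  r0←0x1f
2: ✓ MOVVC  r0←0xc8
3: · MOVLT
4: ✓ CMP  NZCV=0010
5: ✓ ADDNE  r3←0x0c
6: ✓ MOVVC  r2←0xac
7: ✓ CMP  NZCV=1000
8: ✓ MOVLE  r0←0xd1
9: ✓ MOVVC  r2←0x04
10: ✓ SUBLE  r1←0xff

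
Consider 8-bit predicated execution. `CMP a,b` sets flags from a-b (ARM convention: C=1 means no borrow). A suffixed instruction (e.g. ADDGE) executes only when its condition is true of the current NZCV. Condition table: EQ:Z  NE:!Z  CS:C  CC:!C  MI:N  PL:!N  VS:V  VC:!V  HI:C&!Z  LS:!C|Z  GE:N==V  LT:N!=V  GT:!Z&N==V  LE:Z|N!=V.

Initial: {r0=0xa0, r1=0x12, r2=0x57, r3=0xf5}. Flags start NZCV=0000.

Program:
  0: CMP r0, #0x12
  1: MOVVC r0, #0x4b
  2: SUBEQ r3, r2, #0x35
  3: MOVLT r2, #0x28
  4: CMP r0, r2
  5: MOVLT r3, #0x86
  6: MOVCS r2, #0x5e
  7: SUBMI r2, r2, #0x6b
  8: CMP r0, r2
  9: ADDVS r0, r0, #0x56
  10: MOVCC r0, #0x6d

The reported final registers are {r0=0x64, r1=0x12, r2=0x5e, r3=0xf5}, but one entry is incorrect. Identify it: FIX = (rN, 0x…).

FIX = (r0, 0x6d)

[0] flags=1010 → (cmp)
[1] flags=1010 VC?T → r0=0x4b
[2] flags=1010 EQ?F → skip
[3] flags=1010 LT?T → r2=0x28
[4] flags=0010 → (cmp)
[5] flags=0010 LT?F → skip
[6] flags=0010 CS?T → r2=0x5e
[7] flags=0010 MI?F → skip
[8] flags=1000 → (cmp)
[9] flags=1000 VS?F → skip
[10] flags=1000 CC?T → r0=0x6d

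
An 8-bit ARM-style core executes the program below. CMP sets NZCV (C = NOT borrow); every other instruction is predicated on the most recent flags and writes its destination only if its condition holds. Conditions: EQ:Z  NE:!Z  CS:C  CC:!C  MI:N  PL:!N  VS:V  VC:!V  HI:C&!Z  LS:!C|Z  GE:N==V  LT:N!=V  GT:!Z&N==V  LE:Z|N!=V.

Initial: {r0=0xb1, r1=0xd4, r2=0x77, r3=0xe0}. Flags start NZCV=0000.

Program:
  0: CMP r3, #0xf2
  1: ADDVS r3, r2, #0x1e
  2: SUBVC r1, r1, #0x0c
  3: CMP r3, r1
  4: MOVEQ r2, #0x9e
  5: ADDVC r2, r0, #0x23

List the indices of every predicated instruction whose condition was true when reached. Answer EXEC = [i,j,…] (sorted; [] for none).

EXEC = [2,5]

0: ✓ CMP  NZCV=1000
1: · ADDVS
2: ✓ SUBVC  r1←0xc8
3: ✓ CMP  NZCV=0010
4: · MOVEQ
5: ✓ ADDVC  r2←0xd4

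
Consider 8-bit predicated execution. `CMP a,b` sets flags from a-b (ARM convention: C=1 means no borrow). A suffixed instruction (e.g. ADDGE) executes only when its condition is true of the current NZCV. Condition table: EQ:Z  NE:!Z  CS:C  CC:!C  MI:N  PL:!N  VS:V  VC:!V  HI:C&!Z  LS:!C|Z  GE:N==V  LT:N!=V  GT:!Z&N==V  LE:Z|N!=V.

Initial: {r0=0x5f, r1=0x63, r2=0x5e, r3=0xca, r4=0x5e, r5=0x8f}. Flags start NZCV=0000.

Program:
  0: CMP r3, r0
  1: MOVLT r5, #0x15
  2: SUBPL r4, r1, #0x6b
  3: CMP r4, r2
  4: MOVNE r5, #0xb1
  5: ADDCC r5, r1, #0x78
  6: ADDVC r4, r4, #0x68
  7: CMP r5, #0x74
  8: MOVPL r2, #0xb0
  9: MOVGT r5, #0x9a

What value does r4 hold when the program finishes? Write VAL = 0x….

VAL = 0x60

[0] flags=0011 → (cmp)
[1] flags=0011 LT?T → r5=0x15
[2] flags=0011 PL?T → r4=0xf8
[3] flags=1010 → (cmp)
[4] flags=1010 NE?T → r5=0xb1
[5] flags=1010 CC?F → skip
[6] flags=1010 VC?T → r4=0x60
[7] flags=0011 → (cmp)
[8] flags=0011 PL?T → r2=0xb0
[9] flags=0011 GT?F → skip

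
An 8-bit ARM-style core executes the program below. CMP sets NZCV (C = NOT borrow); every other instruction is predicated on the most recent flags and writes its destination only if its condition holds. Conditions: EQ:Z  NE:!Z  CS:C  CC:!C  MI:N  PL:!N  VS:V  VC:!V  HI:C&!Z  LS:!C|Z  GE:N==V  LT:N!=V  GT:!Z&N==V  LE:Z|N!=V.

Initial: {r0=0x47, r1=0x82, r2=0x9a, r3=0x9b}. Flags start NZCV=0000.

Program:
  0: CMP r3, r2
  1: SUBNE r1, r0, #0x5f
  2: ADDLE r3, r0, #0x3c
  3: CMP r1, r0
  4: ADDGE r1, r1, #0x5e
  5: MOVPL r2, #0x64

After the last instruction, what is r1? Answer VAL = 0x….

0: ✓ CMP  NZCV=0010
1: ✓ SUBNE  r1←0xe8
2: · ADDLE
3: ✓ CMP  NZCV=1010
4: · ADDGE
5: · MOVPL

VAL = 0xe8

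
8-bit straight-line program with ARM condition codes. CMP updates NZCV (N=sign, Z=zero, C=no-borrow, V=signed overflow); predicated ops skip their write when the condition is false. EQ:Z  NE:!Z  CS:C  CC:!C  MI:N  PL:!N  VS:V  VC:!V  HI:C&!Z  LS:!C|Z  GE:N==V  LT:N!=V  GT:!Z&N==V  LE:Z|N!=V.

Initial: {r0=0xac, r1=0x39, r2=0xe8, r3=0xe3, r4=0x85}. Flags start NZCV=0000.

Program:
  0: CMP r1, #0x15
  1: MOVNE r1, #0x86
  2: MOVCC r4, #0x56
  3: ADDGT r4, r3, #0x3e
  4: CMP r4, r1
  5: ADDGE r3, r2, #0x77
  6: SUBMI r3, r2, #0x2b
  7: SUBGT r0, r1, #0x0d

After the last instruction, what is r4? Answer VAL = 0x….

[0] flags=0010 → (cmp)
[1] flags=0010 NE?T → r1=0x86
[2] flags=0010 CC?F → skip
[3] flags=0010 GT?T → r4=0x21
[4] flags=1001 → (cmp)
[5] flags=1001 GE?T → r3=0x5f
[6] flags=1001 MI?T → r3=0xbd
[7] flags=1001 GT?T → r0=0x79

VAL = 0x21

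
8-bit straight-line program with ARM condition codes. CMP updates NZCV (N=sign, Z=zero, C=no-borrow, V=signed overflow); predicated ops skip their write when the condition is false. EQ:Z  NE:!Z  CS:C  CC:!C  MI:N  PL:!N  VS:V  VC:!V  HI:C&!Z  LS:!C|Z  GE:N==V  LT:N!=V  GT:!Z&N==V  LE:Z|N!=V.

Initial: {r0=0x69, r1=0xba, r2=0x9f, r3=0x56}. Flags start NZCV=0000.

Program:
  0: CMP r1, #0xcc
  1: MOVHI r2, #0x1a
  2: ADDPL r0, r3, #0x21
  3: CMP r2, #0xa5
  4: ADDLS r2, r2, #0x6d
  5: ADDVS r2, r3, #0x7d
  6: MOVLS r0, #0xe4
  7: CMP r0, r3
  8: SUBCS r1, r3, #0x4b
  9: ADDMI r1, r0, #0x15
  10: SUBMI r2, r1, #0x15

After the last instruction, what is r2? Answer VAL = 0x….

VAL = 0xe4

0: ✓ CMP  NZCV=1000
1: · MOVHI
2: · ADDPL
3: ✓ CMP  NZCV=1000
4: ✓ ADDLS  r2←0x0c
5: · ADDVS
6: ✓ MOVLS  r0←0xe4
7: ✓ CMP  NZCV=1010
8: ✓ SUBCS  r1←0x0b
9: ✓ ADDMI  r1←0xf9
10: ✓ SUBMI  r2←0xe4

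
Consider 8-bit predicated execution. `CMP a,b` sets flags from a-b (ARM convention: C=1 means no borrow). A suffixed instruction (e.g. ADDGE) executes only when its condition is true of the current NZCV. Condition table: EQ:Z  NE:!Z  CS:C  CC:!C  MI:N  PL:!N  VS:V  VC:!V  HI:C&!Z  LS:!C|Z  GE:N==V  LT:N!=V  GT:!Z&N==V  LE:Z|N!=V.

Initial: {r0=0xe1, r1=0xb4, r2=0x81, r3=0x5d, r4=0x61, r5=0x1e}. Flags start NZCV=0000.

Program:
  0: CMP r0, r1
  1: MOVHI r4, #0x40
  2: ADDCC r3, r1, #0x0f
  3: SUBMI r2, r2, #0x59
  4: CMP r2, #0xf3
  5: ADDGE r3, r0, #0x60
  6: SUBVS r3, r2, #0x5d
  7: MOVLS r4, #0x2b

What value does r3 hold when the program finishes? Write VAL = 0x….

VAL = 0x5d

0: ✓ CMP  NZCV=0010
1: ✓ MOVHI  r4←0x40
2: · ADDCC
3: · SUBMI
4: ✓ CMP  NZCV=1000
5: · ADDGE
6: · SUBVS
7: ✓ MOVLS  r4←0x2b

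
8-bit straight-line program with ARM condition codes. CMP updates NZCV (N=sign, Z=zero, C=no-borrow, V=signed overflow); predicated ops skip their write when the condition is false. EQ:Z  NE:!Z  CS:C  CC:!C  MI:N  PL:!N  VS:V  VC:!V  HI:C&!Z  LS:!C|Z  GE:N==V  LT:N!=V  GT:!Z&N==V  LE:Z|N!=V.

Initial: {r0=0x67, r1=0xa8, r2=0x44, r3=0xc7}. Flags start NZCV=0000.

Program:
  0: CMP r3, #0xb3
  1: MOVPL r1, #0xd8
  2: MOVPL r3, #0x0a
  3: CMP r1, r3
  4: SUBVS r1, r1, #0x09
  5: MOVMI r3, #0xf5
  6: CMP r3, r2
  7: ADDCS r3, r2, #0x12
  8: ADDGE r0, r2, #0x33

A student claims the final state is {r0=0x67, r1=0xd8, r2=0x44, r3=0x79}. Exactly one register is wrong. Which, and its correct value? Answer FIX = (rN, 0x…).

0: ✓ CMP  NZCV=0010
1: ✓ MOVPL  r1←0xd8
2: ✓ MOVPL  r3←0x0a
3: ✓ CMP  NZCV=1010
4: · SUBVS
5: ✓ MOVMI  r3←0xf5
6: ✓ CMP  NZCV=1010
7: ✓ ADDCS  r3←0x56
8: · ADDGE

FIX = (r3, 0x56)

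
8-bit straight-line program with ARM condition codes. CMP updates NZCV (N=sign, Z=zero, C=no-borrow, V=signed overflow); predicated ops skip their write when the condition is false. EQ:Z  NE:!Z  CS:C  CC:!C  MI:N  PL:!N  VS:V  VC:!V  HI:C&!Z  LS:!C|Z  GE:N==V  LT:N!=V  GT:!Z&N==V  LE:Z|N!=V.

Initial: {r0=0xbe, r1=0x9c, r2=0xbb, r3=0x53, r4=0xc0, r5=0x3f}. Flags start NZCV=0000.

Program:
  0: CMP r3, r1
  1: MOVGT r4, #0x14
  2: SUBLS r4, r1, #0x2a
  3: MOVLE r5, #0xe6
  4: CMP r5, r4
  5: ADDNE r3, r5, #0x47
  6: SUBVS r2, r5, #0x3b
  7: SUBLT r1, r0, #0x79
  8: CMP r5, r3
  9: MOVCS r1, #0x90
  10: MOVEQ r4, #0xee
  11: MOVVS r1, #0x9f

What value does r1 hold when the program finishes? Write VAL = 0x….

VAL = 0x9f

0: ✓ CMP  NZCV=1001
1: ✓ MOVGT  r4←0x14
2: ✓ SUBLS  r4←0x72
3: · MOVLE
4: ✓ CMP  NZCV=1000
5: ✓ ADDNE  r3←0x86
6: · SUBVS
7: ✓ SUBLT  r1←0x45
8: ✓ CMP  NZCV=1001
9: · MOVCS
10: · MOVEQ
11: ✓ MOVVS  r1←0x9f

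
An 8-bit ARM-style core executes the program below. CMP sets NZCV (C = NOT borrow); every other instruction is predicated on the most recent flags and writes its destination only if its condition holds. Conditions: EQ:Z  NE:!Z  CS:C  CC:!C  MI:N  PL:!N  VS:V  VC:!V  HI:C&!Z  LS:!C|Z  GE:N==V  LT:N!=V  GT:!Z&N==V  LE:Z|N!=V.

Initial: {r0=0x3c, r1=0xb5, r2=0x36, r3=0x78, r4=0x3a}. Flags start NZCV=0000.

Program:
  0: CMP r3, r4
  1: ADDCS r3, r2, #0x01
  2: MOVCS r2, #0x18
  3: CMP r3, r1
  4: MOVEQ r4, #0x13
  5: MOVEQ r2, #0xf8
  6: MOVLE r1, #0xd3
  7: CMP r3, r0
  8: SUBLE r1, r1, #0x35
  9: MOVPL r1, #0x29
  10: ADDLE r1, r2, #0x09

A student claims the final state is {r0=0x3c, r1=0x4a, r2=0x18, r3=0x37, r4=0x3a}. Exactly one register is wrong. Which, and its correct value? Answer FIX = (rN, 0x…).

FIX = (r1, 0x21)

[0] flags=0010 → (cmp)
[1] flags=0010 CS?T → r3=0x37
[2] flags=0010 CS?T → r2=0x18
[3] flags=1001 → (cmp)
[4] flags=1001 EQ?F → skip
[5] flags=1001 EQ?F → skip
[6] flags=1001 LE?F → skip
[7] flags=1000 → (cmp)
[8] flags=1000 LE?T → r1=0x80
[9] flags=1000 PL?F → skip
[10] flags=1000 LE?T → r1=0x21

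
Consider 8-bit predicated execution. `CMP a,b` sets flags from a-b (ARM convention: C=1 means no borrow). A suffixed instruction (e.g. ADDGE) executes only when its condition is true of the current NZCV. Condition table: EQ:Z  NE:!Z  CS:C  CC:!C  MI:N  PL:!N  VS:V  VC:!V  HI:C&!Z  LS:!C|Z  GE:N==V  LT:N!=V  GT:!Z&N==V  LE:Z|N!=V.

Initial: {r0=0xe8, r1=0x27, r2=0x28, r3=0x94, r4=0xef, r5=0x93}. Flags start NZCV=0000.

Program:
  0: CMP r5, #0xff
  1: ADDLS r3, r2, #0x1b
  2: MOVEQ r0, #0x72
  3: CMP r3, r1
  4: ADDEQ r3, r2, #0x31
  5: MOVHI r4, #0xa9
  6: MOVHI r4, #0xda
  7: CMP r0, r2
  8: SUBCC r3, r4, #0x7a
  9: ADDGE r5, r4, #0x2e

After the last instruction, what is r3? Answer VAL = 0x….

VAL = 0x43

0: ✓ CMP  NZCV=1000
1: ✓ ADDLS  r3←0x43
2: · MOVEQ
3: ✓ CMP  NZCV=0010
4: · ADDEQ
5: ✓ MOVHI  r4←0xa9
6: ✓ MOVHI  r4←0xda
7: ✓ CMP  NZCV=1010
8: · SUBCC
9: · ADDGE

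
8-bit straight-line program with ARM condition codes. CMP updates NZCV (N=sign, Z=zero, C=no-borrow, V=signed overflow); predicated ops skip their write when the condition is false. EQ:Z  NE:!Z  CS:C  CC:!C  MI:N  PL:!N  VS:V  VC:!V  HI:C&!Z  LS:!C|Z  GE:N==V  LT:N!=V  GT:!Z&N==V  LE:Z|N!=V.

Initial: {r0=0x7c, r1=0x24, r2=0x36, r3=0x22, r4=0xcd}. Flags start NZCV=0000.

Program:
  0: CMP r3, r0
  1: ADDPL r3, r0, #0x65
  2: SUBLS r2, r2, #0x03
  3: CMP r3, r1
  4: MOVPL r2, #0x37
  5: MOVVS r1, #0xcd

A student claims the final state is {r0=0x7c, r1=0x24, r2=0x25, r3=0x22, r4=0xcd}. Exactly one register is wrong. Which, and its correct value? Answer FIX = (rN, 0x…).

[0] flags=1000 → (cmp)
[1] flags=1000 PL?F → skip
[2] flags=1000 LS?T → r2=0x33
[3] flags=1000 → (cmp)
[4] flags=1000 PL?F → skip
[5] flags=1000 VS?F → skip

FIX = (r2, 0x33)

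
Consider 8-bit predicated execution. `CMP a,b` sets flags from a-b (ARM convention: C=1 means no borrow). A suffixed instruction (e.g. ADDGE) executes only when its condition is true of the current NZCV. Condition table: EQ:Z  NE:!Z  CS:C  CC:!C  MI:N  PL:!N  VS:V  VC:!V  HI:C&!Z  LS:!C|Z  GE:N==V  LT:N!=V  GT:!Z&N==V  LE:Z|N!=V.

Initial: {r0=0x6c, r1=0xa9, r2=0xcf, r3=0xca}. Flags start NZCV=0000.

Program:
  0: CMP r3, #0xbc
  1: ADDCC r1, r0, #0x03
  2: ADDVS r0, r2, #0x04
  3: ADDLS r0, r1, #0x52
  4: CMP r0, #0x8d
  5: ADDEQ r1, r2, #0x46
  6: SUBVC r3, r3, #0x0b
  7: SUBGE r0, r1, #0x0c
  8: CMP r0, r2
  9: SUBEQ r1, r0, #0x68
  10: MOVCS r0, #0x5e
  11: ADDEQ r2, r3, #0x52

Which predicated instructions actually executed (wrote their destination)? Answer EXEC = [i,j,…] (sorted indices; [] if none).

EXEC = [7]

0: ✓ CMP  NZCV=0010
1: · ADDCC
2: · ADDVS
3: · ADDLS
4: ✓ CMP  NZCV=1001
5: · ADDEQ
6: · SUBVC
7: ✓ SUBGE  r0←0x9d
8: ✓ CMP  NZCV=1000
9: · SUBEQ
10: · MOVCS
11: · ADDEQ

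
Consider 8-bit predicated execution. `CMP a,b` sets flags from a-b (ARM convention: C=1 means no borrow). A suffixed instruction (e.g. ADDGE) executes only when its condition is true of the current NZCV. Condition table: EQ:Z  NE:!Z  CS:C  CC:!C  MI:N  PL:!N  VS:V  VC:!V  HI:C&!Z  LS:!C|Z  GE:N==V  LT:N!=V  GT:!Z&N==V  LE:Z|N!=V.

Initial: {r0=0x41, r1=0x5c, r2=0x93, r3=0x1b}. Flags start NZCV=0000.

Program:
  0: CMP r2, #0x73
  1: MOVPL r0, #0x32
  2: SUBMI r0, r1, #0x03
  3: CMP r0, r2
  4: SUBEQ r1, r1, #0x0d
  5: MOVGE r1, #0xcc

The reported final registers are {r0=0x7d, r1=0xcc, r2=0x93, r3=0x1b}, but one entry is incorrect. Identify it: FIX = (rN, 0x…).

0: ✓ CMP  NZCV=0011
1: ✓ MOVPL  r0←0x32
2: · SUBMI
3: ✓ CMP  NZCV=1001
4: · SUBEQ
5: ✓ MOVGE  r1←0xcc

FIX = (r0, 0x32)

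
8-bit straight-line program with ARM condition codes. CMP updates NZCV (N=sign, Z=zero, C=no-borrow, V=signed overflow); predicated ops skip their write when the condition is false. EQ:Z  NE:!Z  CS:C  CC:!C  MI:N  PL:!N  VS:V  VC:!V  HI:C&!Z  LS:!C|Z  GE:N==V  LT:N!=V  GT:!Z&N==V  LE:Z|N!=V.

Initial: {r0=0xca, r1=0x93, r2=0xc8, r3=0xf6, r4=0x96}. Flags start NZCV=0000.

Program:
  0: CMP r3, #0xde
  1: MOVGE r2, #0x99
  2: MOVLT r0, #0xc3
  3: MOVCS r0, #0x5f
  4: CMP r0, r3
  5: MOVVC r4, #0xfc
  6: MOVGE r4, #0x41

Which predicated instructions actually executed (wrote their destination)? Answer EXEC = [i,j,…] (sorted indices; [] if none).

0: ✓ CMP  NZCV=0010
1: ✓ MOVGE  r2←0x99
2: · MOVLT
3: ✓ MOVCS  r0←0x5f
4: ✓ CMP  NZCV=0000
5: ✓ MOVVC  r4←0xfc
6: ✓ MOVGE  r4←0x41

EXEC = [1,3,5,6]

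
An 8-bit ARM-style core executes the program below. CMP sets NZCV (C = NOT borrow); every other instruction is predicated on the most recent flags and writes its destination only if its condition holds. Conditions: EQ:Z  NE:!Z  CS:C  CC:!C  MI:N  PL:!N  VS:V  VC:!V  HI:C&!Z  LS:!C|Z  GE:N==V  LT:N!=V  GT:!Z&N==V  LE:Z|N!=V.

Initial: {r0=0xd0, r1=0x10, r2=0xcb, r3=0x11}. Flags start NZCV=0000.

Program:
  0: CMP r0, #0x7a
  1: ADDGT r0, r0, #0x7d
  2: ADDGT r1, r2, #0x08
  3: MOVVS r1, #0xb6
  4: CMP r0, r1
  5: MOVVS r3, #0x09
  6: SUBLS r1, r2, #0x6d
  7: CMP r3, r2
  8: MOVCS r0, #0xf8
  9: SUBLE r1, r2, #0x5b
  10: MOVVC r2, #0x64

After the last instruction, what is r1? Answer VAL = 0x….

VAL = 0xb6

[0] flags=0011 → (cmp)
[1] flags=0011 GT?F → skip
[2] flags=0011 GT?F → skip
[3] flags=0011 VS?T → r1=0xb6
[4] flags=0010 → (cmp)
[5] flags=0010 VS?F → skip
[6] flags=0010 LS?F → skip
[7] flags=0000 → (cmp)
[8] flags=0000 CS?F → skip
[9] flags=0000 LE?F → skip
[10] flags=0000 VC?T → r2=0x64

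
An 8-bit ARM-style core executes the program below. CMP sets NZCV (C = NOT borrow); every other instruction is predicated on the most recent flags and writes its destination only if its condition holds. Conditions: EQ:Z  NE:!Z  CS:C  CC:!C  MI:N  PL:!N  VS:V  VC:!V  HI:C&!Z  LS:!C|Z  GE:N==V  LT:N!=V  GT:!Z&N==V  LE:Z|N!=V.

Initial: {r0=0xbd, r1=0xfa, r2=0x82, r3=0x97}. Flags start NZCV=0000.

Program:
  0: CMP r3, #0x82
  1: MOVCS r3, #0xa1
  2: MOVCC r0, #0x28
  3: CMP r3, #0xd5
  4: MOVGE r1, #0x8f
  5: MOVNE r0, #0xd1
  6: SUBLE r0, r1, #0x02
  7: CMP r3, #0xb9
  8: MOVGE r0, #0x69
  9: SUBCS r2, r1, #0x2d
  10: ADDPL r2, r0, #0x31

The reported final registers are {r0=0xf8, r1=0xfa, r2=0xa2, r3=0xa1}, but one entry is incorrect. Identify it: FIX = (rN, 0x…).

FIX = (r2, 0x82)

[0] flags=0010 → (cmp)
[1] flags=0010 CS?T → r3=0xa1
[2] flags=0010 CC?F → skip
[3] flags=1000 → (cmp)
[4] flags=1000 GE?F → skip
[5] flags=1000 NE?T → r0=0xd1
[6] flags=1000 LE?T → r0=0xf8
[7] flags=1000 → (cmp)
[8] flags=1000 GE?F → skip
[9] flags=1000 CS?F → skip
[10] flags=1000 PL?F → skip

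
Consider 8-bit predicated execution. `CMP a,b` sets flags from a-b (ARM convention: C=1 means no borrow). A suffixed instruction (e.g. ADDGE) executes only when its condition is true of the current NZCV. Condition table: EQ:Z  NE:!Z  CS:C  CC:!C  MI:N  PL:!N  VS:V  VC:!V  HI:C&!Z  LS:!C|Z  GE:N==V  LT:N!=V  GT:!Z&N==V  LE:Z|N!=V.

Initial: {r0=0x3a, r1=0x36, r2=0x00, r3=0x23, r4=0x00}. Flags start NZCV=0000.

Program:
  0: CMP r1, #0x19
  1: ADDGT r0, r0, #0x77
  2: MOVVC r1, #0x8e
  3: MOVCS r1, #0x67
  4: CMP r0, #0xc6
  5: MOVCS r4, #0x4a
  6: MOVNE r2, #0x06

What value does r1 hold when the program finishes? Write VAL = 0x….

VAL = 0x67

0: ✓ CMP  NZCV=0010
1: ✓ ADDGT  r0←0xb1
2: ✓ MOVVC  r1←0x8e
3: ✓ MOVCS  r1←0x67
4: ✓ CMP  NZCV=1000
5: · MOVCS
6: ✓ MOVNE  r2←0x06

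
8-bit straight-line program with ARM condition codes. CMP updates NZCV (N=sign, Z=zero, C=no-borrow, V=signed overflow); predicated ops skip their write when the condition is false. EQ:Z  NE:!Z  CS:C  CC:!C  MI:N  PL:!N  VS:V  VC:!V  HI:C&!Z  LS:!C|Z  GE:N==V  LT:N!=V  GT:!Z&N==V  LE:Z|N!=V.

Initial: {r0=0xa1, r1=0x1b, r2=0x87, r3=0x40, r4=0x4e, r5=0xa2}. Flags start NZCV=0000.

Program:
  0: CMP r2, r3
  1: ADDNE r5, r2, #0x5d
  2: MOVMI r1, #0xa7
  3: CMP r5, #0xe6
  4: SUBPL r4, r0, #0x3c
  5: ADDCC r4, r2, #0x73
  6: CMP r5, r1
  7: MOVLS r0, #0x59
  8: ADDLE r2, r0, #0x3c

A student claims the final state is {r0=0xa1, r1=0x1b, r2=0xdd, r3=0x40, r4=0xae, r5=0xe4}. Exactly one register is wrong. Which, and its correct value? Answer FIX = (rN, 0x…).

0: ✓ CMP  NZCV=0011
1: ✓ ADDNE  r5←0xe4
2: · MOVMI
3: ✓ CMP  NZCV=1000
4: · SUBPL
5: ✓ ADDCC  r4←0xfa
6: ✓ CMP  NZCV=1010
7: · MOVLS
8: ✓ ADDLE  r2←0xdd

FIX = (r4, 0xfa)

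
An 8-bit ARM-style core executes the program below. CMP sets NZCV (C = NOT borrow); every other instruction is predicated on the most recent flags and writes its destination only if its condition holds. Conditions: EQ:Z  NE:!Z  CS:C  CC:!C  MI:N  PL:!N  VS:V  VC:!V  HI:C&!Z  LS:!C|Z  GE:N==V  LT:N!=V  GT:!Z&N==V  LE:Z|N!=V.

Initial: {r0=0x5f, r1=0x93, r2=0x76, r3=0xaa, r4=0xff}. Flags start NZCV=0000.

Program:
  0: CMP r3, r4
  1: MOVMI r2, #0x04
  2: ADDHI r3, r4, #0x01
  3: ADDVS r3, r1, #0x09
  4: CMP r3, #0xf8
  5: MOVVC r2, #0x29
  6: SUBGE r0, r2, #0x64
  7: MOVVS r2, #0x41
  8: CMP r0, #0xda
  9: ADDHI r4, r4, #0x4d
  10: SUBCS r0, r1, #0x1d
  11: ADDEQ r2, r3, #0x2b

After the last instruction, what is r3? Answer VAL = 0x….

[0] flags=1000 → (cmp)
[1] flags=1000 MI?T → r2=0x04
[2] flags=1000 HI?F → skip
[3] flags=1000 VS?F → skip
[4] flags=1000 → (cmp)
[5] flags=1000 VC?T → r2=0x29
[6] flags=1000 GE?F → skip
[7] flags=1000 VS?F → skip
[8] flags=1001 → (cmp)
[9] flags=1001 HI?F → skip
[10] flags=1001 CS?F → skip
[11] flags=1001 EQ?F → skip

VAL = 0xaa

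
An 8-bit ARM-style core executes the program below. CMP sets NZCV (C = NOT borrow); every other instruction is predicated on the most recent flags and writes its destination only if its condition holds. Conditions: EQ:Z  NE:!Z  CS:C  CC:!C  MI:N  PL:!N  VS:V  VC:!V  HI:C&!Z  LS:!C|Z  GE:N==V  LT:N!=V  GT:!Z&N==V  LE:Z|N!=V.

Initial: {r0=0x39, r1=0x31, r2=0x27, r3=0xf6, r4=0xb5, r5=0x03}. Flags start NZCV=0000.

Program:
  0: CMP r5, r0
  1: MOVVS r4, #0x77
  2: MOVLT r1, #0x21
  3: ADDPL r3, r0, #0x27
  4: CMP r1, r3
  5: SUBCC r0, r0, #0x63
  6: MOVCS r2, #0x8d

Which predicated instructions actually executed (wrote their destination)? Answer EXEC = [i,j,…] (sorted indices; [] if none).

EXEC = [2,5]

[0] flags=1000 → (cmp)
[1] flags=1000 VS?F → skip
[2] flags=1000 LT?T → r1=0x21
[3] flags=1000 PL?F → skip
[4] flags=0000 → (cmp)
[5] flags=0000 CC?T → r0=0xd6
[6] flags=0000 CS?F → skip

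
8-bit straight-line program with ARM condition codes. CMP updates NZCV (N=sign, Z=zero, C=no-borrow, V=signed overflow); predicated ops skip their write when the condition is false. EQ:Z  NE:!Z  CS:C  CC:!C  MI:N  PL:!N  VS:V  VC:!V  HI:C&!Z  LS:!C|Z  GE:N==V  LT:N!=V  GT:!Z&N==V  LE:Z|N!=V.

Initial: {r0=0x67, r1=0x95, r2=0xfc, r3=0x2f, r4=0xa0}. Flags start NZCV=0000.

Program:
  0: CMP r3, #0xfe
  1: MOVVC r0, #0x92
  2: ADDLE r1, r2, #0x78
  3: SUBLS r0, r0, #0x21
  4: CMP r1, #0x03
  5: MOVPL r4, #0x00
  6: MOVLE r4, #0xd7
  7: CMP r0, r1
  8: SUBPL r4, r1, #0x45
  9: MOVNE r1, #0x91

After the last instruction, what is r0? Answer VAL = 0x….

[0] flags=0000 → (cmp)
[1] flags=0000 VC?T → r0=0x92
[2] flags=0000 LE?F → skip
[3] flags=0000 LS?T → r0=0x71
[4] flags=1010 → (cmp)
[5] flags=1010 PL?F → skip
[6] flags=1010 LE?T → r4=0xd7
[7] flags=1001 → (cmp)
[8] flags=1001 PL?F → skip
[9] flags=1001 NE?T → r1=0x91

VAL = 0x71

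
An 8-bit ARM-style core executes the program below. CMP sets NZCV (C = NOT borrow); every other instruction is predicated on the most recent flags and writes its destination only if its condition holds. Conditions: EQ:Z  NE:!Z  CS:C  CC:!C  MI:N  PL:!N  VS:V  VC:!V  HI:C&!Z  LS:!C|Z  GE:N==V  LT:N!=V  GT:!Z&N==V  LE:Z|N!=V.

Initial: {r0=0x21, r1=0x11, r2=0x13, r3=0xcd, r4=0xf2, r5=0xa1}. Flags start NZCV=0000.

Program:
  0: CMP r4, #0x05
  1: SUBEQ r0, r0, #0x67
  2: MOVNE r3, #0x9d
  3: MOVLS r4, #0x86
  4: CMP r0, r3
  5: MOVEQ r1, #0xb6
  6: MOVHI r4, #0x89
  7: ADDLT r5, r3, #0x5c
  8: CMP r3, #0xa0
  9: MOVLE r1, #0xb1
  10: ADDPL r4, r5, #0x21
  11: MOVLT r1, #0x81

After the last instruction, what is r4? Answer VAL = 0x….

0: ✓ CMP  NZCV=1010
1: · SUBEQ
2: ✓ MOVNE  r3←0x9d
3: · MOVLS
4: ✓ CMP  NZCV=1001
5: · MOVEQ
6: · MOVHI
7: · ADDLT
8: ✓ CMP  NZCV=1000
9: ✓ MOVLE  r1←0xb1
10: · ADDPL
11: ✓ MOVLT  r1←0x81

VAL = 0xf2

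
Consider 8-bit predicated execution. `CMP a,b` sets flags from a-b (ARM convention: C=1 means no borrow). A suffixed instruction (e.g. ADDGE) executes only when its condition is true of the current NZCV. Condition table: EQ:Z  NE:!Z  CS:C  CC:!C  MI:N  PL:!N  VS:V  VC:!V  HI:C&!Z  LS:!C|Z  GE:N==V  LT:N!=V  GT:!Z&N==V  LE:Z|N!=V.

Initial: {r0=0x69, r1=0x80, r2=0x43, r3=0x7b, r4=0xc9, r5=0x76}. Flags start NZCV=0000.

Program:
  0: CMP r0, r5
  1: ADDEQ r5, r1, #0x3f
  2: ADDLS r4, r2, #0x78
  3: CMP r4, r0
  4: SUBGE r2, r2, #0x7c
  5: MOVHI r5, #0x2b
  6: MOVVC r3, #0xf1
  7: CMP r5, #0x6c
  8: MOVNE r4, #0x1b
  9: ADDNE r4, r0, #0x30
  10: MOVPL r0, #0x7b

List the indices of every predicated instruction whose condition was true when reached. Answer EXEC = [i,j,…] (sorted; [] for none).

EXEC = [2,5,8,9]

[0] flags=1000 → (cmp)
[1] flags=1000 EQ?F → skip
[2] flags=1000 LS?T → r4=0xbb
[3] flags=0011 → (cmp)
[4] flags=0011 GE?F → skip
[5] flags=0011 HI?T → r5=0x2b
[6] flags=0011 VC?F → skip
[7] flags=1000 → (cmp)
[8] flags=1000 NE?T → r4=0x1b
[9] flags=1000 NE?T → r4=0x99
[10] flags=1000 PL?F → skip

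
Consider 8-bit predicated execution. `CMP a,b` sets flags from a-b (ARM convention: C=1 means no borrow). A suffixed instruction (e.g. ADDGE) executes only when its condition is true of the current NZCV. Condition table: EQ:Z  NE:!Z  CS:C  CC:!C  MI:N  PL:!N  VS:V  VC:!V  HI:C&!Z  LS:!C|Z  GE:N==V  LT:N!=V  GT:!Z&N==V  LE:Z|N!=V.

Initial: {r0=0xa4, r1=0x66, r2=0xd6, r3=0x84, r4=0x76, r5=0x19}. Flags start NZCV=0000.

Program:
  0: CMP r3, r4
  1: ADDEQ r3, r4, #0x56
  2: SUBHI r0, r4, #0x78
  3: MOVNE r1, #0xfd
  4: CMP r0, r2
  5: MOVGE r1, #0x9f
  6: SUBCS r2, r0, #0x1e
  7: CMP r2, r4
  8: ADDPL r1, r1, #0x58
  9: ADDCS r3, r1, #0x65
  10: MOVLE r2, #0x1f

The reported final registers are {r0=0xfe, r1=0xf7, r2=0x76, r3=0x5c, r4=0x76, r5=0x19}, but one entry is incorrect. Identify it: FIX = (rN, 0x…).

[0] flags=0011 → (cmp)
[1] flags=0011 EQ?F → skip
[2] flags=0011 HI?T → r0=0xfe
[3] flags=0011 NE?T → r1=0xfd
[4] flags=0010 → (cmp)
[5] flags=0010 GE?T → r1=0x9f
[6] flags=0010 CS?T → r2=0xe0
[7] flags=0011 → (cmp)
[8] flags=0011 PL?T → r1=0xf7
[9] flags=0011 CS?T → r3=0x5c
[10] flags=0011 LE?T → r2=0x1f

FIX = (r2, 0x1f)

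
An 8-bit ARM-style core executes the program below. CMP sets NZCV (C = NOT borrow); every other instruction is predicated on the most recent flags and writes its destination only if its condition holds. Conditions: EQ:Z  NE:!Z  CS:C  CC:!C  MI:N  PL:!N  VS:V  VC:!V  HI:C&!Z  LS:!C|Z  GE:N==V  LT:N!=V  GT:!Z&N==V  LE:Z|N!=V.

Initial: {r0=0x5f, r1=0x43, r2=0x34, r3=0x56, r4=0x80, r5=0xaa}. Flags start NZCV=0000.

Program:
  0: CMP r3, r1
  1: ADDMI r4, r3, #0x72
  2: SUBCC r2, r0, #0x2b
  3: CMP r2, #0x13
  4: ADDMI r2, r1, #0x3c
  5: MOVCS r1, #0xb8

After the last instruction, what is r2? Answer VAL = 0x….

VAL = 0x34

[0] flags=0010 → (cmp)
[1] flags=0010 MI?F → skip
[2] flags=0010 CC?F → skip
[3] flags=0010 → (cmp)
[4] flags=0010 MI?F → skip
[5] flags=0010 CS?T → r1=0xb8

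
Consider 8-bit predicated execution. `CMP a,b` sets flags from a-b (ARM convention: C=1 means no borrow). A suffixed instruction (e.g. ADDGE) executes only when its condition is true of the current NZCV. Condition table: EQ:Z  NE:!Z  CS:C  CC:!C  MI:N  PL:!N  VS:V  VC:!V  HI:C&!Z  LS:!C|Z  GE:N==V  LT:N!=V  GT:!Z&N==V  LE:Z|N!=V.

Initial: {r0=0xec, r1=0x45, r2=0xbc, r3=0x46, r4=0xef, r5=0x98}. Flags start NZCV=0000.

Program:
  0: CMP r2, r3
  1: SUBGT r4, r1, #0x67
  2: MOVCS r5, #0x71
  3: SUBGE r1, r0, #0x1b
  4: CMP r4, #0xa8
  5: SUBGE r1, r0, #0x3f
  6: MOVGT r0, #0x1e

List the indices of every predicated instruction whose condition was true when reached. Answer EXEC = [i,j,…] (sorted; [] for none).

EXEC = [2,5,6]

[0] flags=0011 → (cmp)
[1] flags=0011 GT?F → skip
[2] flags=0011 CS?T → r5=0x71
[3] flags=0011 GE?F → skip
[4] flags=0010 → (cmp)
[5] flags=0010 GE?T → r1=0xad
[6] flags=0010 GT?T → r0=0x1e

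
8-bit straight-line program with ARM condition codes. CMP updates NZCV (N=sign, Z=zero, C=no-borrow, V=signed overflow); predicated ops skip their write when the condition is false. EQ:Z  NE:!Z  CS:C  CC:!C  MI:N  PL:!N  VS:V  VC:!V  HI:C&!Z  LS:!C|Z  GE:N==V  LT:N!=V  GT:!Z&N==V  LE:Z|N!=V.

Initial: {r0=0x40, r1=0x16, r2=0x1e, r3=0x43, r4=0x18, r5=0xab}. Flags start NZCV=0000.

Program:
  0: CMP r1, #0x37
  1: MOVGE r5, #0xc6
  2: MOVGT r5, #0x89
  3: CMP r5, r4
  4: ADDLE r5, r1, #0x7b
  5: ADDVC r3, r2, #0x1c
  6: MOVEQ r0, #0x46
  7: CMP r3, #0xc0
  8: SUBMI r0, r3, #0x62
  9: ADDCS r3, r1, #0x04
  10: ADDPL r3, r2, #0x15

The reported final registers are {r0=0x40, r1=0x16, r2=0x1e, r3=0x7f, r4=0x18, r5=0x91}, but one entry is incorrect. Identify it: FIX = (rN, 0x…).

0: ✓ CMP  NZCV=1000
1: · MOVGE
2: · MOVGT
3: ✓ CMP  NZCV=1010
4: ✓ ADDLE  r5←0x91
5: ✓ ADDVC  r3←0x3a
6: · MOVEQ
7: ✓ CMP  NZCV=0000
8: · SUBMI
9: · ADDCS
10: ✓ ADDPL  r3←0x33

FIX = (r3, 0x33)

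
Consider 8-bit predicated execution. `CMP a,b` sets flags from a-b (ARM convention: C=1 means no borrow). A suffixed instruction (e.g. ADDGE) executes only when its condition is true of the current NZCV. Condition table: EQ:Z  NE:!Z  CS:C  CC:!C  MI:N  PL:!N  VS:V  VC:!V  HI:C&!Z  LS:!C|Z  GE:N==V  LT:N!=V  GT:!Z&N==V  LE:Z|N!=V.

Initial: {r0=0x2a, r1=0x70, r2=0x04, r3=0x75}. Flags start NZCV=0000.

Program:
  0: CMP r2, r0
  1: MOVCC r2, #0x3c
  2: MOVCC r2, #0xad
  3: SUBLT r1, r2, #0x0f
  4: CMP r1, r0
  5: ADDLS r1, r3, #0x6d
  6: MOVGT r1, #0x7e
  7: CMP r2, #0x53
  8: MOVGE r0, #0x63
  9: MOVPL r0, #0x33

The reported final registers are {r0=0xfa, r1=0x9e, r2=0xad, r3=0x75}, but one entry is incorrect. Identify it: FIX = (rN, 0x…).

[0] flags=1000 → (cmp)
[1] flags=1000 CC?T → r2=0x3c
[2] flags=1000 CC?T → r2=0xad
[3] flags=1000 LT?T → r1=0x9e
[4] flags=0011 → (cmp)
[5] flags=0011 LS?F → skip
[6] flags=0011 GT?F → skip
[7] flags=0011 → (cmp)
[8] flags=0011 GE?F → skip
[9] flags=0011 PL?T → r0=0x33

FIX = (r0, 0x33)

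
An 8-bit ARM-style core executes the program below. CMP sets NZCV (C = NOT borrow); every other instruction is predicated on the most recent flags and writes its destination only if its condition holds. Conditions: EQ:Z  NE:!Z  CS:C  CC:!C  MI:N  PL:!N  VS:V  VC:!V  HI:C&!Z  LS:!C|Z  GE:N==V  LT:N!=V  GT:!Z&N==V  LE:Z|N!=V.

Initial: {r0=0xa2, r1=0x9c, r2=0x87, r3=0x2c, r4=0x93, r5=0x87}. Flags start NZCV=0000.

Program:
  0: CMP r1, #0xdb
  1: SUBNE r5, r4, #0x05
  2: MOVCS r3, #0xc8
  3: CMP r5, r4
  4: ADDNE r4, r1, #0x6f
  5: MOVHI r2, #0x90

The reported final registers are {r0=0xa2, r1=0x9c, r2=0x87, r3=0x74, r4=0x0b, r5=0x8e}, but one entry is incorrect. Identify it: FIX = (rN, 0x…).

FIX = (r3, 0x2c)

[0] flags=1000 → (cmp)
[1] flags=1000 NE?T → r5=0x8e
[2] flags=1000 CS?F → skip
[3] flags=1000 → (cmp)
[4] flags=1000 NE?T → r4=0x0b
[5] flags=1000 HI?F → skip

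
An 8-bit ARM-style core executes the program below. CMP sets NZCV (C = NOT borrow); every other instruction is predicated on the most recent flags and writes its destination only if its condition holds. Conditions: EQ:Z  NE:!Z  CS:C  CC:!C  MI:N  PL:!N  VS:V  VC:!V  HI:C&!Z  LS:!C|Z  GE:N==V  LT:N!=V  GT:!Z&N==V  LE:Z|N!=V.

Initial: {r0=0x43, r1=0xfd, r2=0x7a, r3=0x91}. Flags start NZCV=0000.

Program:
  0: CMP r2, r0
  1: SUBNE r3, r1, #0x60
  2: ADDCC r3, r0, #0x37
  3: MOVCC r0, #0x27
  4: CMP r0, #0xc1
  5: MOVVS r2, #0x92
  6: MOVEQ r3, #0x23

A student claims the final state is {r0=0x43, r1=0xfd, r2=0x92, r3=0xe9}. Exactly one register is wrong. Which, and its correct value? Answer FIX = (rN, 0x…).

0: ✓ CMP  NZCV=0010
1: ✓ SUBNE  r3←0x9d
2: · ADDCC
3: · MOVCC
4: ✓ CMP  NZCV=1001
5: ✓ MOVVS  r2←0x92
6: · MOVEQ

FIX = (r3, 0x9d)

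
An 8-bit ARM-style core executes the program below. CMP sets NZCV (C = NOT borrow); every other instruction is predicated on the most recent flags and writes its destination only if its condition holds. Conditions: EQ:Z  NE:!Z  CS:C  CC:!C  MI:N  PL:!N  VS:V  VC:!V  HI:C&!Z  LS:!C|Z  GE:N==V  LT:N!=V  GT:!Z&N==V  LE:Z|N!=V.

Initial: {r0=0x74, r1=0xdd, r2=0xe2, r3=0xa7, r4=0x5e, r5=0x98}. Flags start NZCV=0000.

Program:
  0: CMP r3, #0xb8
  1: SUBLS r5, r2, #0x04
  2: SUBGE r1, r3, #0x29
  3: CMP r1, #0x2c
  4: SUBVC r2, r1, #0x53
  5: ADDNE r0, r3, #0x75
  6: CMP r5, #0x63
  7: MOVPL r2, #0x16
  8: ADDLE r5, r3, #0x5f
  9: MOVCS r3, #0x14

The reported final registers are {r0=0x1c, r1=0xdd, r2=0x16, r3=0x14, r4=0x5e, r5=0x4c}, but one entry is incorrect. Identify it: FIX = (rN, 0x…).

FIX = (r5, 0x06)

[0] flags=1000 → (cmp)
[1] flags=1000 LS?T → r5=0xde
[2] flags=1000 GE?F → skip
[3] flags=1010 → (cmp)
[4] flags=1010 VC?T → r2=0x8a
[5] flags=1010 NE?T → r0=0x1c
[6] flags=0011 → (cmp)
[7] flags=0011 PL?T → r2=0x16
[8] flags=0011 LE?T → r5=0x06
[9] flags=0011 CS?T → r3=0x14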